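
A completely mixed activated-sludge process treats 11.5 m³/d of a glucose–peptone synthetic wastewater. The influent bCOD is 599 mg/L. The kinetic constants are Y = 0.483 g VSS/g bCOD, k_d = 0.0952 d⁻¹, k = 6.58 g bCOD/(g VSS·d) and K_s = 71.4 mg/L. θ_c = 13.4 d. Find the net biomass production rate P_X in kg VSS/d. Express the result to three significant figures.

From the Monod/SRT balance for a CMAS, S = K_s·(1+k_d θ_c)/[θ_c·(Y k − k_d) − 1] = 71.4 × (1 + 0.0952 × 13.4) / [13.4 × (0.483 × 6.58 − 0.0952) − 1] = 162.5 / 40.31 = 4.031 mg/L.
Correct the yield for decay: Y_obs = Y/(1 + k_d θ_c) = 0.483 / (1 + 0.0952 × 13.4) = 0.483 / 2.276 = 0.2122.
Mass of bCOD removed per day: Q(S₀ − S) = 11.5 × 595.0 g/m³ = 6.842 kg/d.
So the net sludge growth is P_X = 0.2122 × 6.842 = 1.452 kg VSS/d.

P_X ≈ 1.45 kg VSS/d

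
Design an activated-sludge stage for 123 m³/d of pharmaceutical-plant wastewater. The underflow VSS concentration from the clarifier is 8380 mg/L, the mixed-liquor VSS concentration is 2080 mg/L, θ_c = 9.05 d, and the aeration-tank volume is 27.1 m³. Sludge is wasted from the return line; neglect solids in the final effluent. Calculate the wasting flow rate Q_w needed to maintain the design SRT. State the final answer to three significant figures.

Q_w ≈ 0.743 m³/d

Wasting from the return line (neglecting effluent solids): Q_w = V·X / (θ_c·X_r) = 27.10 × 2080 / (9.05 × 8380) = 0.7433 m³/d.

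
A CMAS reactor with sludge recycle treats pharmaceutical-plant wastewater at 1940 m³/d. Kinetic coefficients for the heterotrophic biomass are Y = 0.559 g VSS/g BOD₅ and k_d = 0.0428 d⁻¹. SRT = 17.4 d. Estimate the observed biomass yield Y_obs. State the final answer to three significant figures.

Y_obs ≈ 0.320 g VSS/g BOD₅

Correct the yield for decay: Y_obs = Y/(1 + k_d θ_c) = 0.559 / (1 + 0.0428 × 17.4) = 0.559 / 1.745 = 0.3204.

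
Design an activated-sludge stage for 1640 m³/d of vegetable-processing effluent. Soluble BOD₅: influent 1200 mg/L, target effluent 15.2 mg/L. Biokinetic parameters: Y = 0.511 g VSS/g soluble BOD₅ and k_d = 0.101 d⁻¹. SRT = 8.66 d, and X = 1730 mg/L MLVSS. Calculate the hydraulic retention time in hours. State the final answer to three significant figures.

From the SRT design equation V = Y Q (S₀−S) θ_c / [X (1 + k_d θ_c)] = 0.511 × 1640 × (1200 − 15.2) × 8.66 / [1730 × (1 + 0.101 × 8.66)] = 8.6×10^6 / 3243 = 2651 m³.
Hydraulic retention time τ = V/Q = 2651 / 1640 = 1.617 d = 38.80 h.

τ ≈ 38.8 h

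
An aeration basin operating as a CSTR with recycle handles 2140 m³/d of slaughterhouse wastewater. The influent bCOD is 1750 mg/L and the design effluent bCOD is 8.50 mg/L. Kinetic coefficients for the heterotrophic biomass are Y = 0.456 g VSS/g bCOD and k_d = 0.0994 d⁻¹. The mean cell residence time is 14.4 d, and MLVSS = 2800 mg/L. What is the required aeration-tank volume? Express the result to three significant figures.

V ≈ 3590 m³

Steady-state biomass mass balance: V·X·(1 + k_d·θ_c) = Y·Q·(S₀ − S)·θ_c, so V = 0.456 × 2140 × (1750 − 8.50) × 14.4 / [2800 × (1 + 0.0994 × 14.4)] = 2.45×10^7 / 6808 = 3595 m³.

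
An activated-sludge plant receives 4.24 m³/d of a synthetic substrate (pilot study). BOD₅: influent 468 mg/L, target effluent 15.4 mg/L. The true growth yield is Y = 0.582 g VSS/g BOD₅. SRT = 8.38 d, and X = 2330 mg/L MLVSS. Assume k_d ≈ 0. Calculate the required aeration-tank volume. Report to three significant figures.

V ≈ 4.02 m³

V·X = Y·Q·ΔS·θ_c gives V = 0.582 × 4.24 × (468 − 15.4) × 8.38 / 2330 = 4.017 m³.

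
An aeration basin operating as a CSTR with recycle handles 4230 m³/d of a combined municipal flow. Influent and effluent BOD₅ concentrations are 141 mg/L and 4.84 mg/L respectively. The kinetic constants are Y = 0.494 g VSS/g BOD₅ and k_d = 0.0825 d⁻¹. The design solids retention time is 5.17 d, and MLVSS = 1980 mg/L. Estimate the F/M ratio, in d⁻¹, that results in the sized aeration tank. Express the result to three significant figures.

Steady-state biomass mass balance: V·X·(1 + k_d·θ_c) = Y·Q·(S₀ − S)·θ_c, so V = 0.494 × 4230 × (141 − 4.84) × 5.17 / [1980 × (1 + 0.0825 × 5.17)] = 1.47×10^6 / 2825 = 520.8 m³.
F/M = Q·S₀ / (V·X) = 4230 × 141 / (520.8 × 1980) = 0.5784 g BOD₅·(g VSS·d)⁻¹.

F/M ≈ 0.578 d⁻¹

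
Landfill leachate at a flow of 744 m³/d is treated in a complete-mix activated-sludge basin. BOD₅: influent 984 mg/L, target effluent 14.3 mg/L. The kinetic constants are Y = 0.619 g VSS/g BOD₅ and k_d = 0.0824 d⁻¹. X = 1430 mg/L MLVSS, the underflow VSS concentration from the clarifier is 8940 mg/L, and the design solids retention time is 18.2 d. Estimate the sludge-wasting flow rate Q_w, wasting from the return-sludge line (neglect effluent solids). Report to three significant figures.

Q_w ≈ 20.0 m³/d

Rearranging the biomass balance for a CMAS with decay, V = Y·Q·ΔS·θ_c / [X·(1+k_d θ_c)] = 0.619 × 744 × (984 − 14.3) × 18.2 / [1430 × (1 + 0.0824 × 18.2)] = 8.13×10^6 / 3575 = 2274 m³.
θ_c = V·X/(Q_w·X_r) when wasting from the recycle, so Q_w = V·X/(θ_c·X_r) = 2274 × 1430 / (18.2 × 8940) = 19.98 m³/d.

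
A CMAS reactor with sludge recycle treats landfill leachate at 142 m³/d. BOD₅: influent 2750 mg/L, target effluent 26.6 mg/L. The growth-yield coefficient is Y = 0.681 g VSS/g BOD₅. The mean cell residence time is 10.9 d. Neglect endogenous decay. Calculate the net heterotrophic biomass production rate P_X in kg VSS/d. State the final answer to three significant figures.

P_X ≈ 263 kg VSS/d

Since k_d ≈ 0, Y_obs = Y = 0.681 g VSS/g BOD₅.
ΔS = 2750 − 26.6 = 2723 mg/L, so the substrate removal rate is 142 × 2723/1000 = 386.7 kg BOD₅/d.
Biomass produced: P_X = Y_obs·Q·ΔS = 0.6810 × 386.7 ≈ 263.4 kg VSS/d.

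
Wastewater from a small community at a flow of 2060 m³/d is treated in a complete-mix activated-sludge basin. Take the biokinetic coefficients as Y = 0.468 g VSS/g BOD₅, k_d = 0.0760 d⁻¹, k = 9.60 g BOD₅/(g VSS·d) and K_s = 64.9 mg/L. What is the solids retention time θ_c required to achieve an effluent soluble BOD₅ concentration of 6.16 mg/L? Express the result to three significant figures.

At the target effluent, Y k S/(K_s+S) = 0.468×9.60×6.16/71.06 = 0.3895 d⁻¹.
Then 1/θ_c = μ − k_d = 0.3895 − 0.0760 = 0.3135 d⁻¹, giving θ_c = 3.190 d.

θ_c ≈ 3.19 d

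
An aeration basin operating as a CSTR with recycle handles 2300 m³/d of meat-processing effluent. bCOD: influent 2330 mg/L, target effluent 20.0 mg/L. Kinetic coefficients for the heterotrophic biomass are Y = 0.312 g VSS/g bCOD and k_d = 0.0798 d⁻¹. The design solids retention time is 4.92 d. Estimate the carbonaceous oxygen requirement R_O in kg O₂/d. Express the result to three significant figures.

R_O ≈ 3620 kg O₂/d

Correct the yield for decay: Y_obs = Y/(1 + k_d θ_c) = 0.312 / (1 + 0.0798 × 4.92) = 0.312 / 1.393 = 0.2240.
Substrate removed = Q·(S₀ − S) = 2300 m³/d × (2330 − 20.0) g/m³ = 5.31×10^6 g/d = 5313 kg/d.
Net sludge production P_X = 0.2240 × 5313 = 1190 kg VSS/d.
R_O = Q·(S₀ − S) − 1.42·P_X = 5313 − 1.42 × 1190 = 3623 kg O₂/d.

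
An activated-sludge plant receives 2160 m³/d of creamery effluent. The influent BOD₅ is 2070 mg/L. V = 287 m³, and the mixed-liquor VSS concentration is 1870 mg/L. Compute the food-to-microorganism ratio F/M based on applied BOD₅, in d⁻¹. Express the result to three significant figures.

Food-to-microorganism ratio F/M = Q S₀ / (V X) = 2160 × 2070 / (287.0 × 1870) = 8.331 d⁻¹.

F/M ≈ 8.33 d⁻¹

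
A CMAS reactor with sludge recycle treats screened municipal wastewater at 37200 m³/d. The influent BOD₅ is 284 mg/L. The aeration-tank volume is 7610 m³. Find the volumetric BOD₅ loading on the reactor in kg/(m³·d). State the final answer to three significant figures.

L_v ≈ 1.39 kg BOD₅/(m³·d)

Volumetric loading L_v = Q·S₀ / V = 37200 × 284 g/m³ / 7610 m³ = 1388 g/(m³·d) = 1.388 kg BOD₅/(m³·d).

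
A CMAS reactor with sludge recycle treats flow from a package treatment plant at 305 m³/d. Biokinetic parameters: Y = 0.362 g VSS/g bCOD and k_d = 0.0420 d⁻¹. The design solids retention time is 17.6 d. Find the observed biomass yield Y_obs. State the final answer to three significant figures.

Correct the yield for decay: Y_obs = Y/(1 + k_d θ_c) = 0.362 / (1 + 0.0420 × 17.6) = 0.362 / 1.739 = 0.2081.

Y_obs ≈ 0.208 g VSS/g bCOD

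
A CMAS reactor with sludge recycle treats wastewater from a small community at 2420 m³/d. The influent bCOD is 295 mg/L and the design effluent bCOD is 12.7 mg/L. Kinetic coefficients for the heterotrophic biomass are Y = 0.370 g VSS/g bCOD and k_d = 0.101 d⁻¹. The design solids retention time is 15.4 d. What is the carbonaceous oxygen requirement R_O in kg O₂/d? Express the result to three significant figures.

Correct the yield for decay: Y_obs = Y/(1 + k_d θ_c) = 0.370 / (1 + 0.101 × 15.4) = 0.370 / 2.555 = 0.1448.
ΔS = 295 − 12.7 = 282.3 mg/L, so the substrate removal rate is 2420 × 282.3/1000 = 683.2 kg bCOD/d.
P_X = Y_obs·Q·(S₀ − S) = 0.1448 × 683.2 = 98.92 kg VSS/d.
R_O = Q·(S₀ − S) − 1.42·P_X = 683.2 − 1.42 × 98.92 = 542.7 kg O₂/d.

R_O ≈ 543 kg O₂/d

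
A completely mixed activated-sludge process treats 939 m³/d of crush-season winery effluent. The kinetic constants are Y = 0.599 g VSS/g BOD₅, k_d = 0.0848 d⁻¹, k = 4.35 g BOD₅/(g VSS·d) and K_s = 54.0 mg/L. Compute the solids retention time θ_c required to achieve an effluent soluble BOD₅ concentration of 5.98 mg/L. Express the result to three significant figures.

Specific growth rate at S = 5.98 mg/L: μ = YkS/(K_s+S) = 0.599·4.35·5.98/(54.0+5.98) = 0.2598 d⁻¹.
1/θ_c = 0.2598 − 0.0848 = 0.1750 d⁻¹, so θ_c = 5.715 d.

θ_c ≈ 5.71 d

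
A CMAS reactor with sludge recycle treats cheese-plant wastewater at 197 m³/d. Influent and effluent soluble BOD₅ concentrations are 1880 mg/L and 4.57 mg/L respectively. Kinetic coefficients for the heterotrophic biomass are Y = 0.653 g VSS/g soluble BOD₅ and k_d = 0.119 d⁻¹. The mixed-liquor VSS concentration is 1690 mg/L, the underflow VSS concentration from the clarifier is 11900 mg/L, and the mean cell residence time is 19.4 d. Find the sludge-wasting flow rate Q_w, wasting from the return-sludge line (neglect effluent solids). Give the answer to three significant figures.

From the SRT design equation V = Y Q (S₀−S) θ_c / [X (1 + k_d θ_c)] = 0.653 × 197 × (1880 − 4.57) × 19.4 / [1690 × (1 + 0.119 × 19.4)] = 4.68×10^6 / 5592 = 837.0 m³.
Wasting from the return line (neglecting effluent solids): Q_w = V·X / (θ_c·X_r) = 837.0 × 1690 / (19.4 × 11900) = 6.128 m³/d.

Q_w ≈ 6.13 m³/d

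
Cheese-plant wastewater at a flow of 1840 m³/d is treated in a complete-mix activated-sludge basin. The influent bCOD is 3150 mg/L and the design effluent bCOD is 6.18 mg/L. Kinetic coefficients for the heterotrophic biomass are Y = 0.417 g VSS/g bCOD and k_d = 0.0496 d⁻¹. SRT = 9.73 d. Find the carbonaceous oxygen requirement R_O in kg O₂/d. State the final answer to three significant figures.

R_O ≈ 3470 kg O₂/d

Y_obs = Y / (1 + k_d θ_c) = 0.417 / (1 + 0.0496 × 9.73) = 0.417 / 1.483 = 0.2813.
ΔS = 3150 − 6.18 = 3144 mg/L, so the substrate removal rate is 1840 × 3144/1000 = 5785 kg bCOD/d.
Biomass synthesised: P_X = Y_obs × 5785 = 1627 kg VSS/d.
Carbonaceous O₂ demand = substrate oxidised − cell-mass equivalent = 5785 − 1.42 × 1627 = 3474 kg O₂/d.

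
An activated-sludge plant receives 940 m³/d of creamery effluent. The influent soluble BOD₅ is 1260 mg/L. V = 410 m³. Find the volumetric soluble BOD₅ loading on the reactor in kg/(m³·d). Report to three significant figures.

Volumetric loading L_v = Q·S₀ / V = 940 × 1260 g/m³ / 410.0 m³ = 2889 g/(m³·d) = 2.889 kg soluble BOD₅/(m³·d).

L_v ≈ 2.89 kg soluble BOD₅/(m³·d)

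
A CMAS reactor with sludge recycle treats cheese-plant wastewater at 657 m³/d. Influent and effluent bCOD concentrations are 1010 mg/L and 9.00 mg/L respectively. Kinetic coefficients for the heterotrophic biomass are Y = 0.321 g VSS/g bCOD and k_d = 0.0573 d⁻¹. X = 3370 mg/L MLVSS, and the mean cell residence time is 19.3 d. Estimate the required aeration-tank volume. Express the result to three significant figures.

V ≈ 574 m³

From the SRT design equation V = Y Q (S₀−S) θ_c / [X (1 + k_d θ_c)] = 0.321 × 657 × (1010 − 9.00) × 19.3 / [3370 × (1 + 0.0573 × 19.3)] = 4.07×10^6 / 7097 = 574.1 m³.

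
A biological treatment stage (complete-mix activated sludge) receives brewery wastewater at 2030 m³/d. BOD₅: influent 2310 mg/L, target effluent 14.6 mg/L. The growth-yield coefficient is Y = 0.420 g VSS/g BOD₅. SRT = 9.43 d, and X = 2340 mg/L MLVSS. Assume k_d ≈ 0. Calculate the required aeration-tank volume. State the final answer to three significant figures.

V ≈ 7890 m³

V·X = Y·Q·ΔS·θ_c gives V = 0.420 × 2030 × (2310 − 14.6) × 9.43 / 2340 = 7887 m³.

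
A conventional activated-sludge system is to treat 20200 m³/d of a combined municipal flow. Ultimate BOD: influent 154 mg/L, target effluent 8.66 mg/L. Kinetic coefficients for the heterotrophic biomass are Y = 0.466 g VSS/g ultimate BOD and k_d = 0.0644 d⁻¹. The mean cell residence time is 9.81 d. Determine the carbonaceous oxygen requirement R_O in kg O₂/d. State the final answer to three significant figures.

Y_obs = Y / (1 + k_d θ_c) = 0.466 / (1 + 0.0644 × 9.81) = 0.466 / 1.632 = 0.2856.
Q·(S₀ − S) = 20200 × (154 − 8.66) × 10⁻³ = 2936 kg/d removed.
Biomass synthesised: P_X = Y_obs × 2936 = 838.4 kg VSS/d.
R_O = Q·(S₀ − S) − 1.42·P_X = 2936 − 1.42 × 838.4 = 1745 kg O₂/d.

R_O ≈ 1750 kg O₂/d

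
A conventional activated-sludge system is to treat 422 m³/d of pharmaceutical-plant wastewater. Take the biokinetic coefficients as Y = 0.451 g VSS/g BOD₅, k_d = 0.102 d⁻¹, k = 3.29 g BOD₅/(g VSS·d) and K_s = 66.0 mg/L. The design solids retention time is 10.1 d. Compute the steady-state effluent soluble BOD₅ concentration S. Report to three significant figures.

S ≈ 10.3 mg/L

For a completely mixed reactor with recycle the Lawrence–McCarty relation gives S = K_s·(1 + k_d·θ_c) / [θ_c·(Y·k − k_d) − 1] = 66.0 × (1 + 0.102 × 10.1) / [10.1 × (0.451 × 3.29 − 0.102) − 1] = 134.0 / 12.96 = 10.34 mg/L.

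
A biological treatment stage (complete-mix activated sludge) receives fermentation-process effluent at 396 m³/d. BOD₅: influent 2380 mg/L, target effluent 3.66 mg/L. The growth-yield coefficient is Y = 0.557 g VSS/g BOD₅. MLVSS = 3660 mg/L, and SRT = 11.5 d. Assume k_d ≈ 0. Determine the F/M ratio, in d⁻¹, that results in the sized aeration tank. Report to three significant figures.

V·X = Y·Q·ΔS·θ_c gives V = 0.557 × 396 × (2380 − 3.66) × 11.5 / 3660 = 1647 m³.
F/M = Q·S₀ / (V·X) = 396 × 2380 / (1647 × 3660) = 0.1564 g BOD₅·(g VSS·d)⁻¹.

F/M ≈ 0.156 d⁻¹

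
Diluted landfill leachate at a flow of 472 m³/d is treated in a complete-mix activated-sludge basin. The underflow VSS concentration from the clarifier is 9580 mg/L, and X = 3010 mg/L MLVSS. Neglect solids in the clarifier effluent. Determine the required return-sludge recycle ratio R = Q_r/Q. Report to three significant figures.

R ≈ 0.458

Mass balance around the secondary clarifier (neglecting effluent solids): R = X / (X_r − X) = 3010 / (9580 − 3010) = 0.4581.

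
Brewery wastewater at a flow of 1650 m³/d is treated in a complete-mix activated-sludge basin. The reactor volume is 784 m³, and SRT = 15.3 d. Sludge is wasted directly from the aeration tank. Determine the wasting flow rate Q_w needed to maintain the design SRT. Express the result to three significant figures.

Wasting from the aeration tank: Q_w = V / θ_c = 784.0 / 15.3 = 51.24 m³/d.

Q_w ≈ 51.2 m³/d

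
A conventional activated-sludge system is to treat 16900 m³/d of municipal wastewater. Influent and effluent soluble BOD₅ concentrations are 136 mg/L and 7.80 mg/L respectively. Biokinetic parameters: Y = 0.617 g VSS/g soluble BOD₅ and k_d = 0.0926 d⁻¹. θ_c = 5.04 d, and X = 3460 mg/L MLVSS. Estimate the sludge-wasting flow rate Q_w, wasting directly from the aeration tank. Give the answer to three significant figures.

Rearranging the biomass balance for a CMAS with decay, V = Y·Q·ΔS·θ_c / [X·(1+k_d θ_c)] = 0.617 × 16900 × (136 − 7.80) × 5.04 / [3460 × (1 + 0.0926 × 5.04)] = 6.74×10^6 / 5075 = 1328 m³.
With mixed-liquor wasting, θ_c = V/Q_w, so Q_w = V/θ_c = 1328/5.04 = 263.4 m³/d.

Q_w ≈ 263 m³/d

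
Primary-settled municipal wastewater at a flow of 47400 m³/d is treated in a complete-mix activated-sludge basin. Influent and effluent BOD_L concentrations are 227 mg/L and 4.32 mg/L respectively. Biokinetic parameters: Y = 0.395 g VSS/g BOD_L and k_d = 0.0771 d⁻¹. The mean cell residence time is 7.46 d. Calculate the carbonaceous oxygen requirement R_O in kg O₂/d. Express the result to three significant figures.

The observed yield is Y_obs = Y/(1 + k_d·θ_c) = 0.395 / (1 + 0.0771 × 7.46) = 0.395 / 1.575 = 0.2508 g VSS per g BOD_L removed.
Substrate removed = Q·(S₀ − S) = 47400 m³/d × (227 − 4.32) g/m³ = 1.06×10^7 g/d = 10555 kg/d.
Net sludge production P_X = 0.2508 × 10555 = 2647 kg VSS/d.
R_O = Q·(S₀ − S) − 1.42·P_X = 10555 − 1.42 × 2647 = 6796 kg O₂/d.

R_O ≈ 6800 kg O₂/d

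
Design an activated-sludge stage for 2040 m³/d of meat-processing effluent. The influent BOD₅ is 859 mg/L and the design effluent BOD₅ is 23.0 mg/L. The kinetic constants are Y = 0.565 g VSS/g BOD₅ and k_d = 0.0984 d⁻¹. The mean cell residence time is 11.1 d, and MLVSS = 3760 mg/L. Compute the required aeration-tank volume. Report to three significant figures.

Rearranging the biomass balance for a CMAS with decay, V = Y·Q·ΔS·θ_c / [X·(1+k_d θ_c)] = 0.565 × 2040 × (859 − 23.0) × 11.1 / [3760 × (1 + 0.0984 × 11.1)] = 1.07×10^7 / 7867 = 1360 m³.

V ≈ 1360 m³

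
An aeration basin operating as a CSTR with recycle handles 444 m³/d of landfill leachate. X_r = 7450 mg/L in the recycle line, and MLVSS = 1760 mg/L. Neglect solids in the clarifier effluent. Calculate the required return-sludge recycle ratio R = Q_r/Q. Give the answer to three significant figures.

R ≈ 0.309

Solids balance on the clarifier gives (1+R)X = R·X_r, so R = X/(X_r − X) = 1760 / (7450 − 1760) = 0.3093.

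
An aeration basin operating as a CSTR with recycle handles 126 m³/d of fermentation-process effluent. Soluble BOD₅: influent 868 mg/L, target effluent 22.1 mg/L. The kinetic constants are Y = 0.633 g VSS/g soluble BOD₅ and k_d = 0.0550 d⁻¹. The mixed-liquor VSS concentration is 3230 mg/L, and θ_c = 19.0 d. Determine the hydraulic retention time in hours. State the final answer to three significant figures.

τ ≈ 37.0 h

From the SRT design equation V = Y Q (S₀−S) θ_c / [X (1 + k_d θ_c)] = 0.633 × 126 × (868 − 22.1) × 19.0 / [3230 × (1 + 0.0550 × 19.0)] = 1.28×10^6 / 6605 = 194.1 m³.
τ = V/Q = 194.1/126 = 1.540 d, or 36.97 h.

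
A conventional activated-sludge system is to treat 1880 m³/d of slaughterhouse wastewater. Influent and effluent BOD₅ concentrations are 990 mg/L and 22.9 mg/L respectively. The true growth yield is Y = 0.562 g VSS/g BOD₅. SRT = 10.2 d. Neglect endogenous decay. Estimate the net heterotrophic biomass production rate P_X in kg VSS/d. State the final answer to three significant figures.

No decay correction is needed, so Y_obs = Y = 0.562.
Substrate removed = Q·(S₀ − S) = 1880 m³/d × (990 − 22.9) g/m³ = 1.82×10^6 g/d = 1818 kg/d.
P_X = Y_obs · Q(S₀ − S) = 0.5620 × 1818 = 1022 kg VSS/d.

P_X ≈ 1020 kg VSS/d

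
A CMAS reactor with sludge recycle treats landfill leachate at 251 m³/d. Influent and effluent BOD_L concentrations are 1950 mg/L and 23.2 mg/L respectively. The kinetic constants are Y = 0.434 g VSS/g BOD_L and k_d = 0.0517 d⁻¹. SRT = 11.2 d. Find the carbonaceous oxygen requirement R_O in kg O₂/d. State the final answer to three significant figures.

The observed yield is Y_obs = Y/(1 + k_d·θ_c) = 0.434 / (1 + 0.0517 × 11.2) = 0.434 / 1.579 = 0.2749 g VSS per g BOD_L removed.
ΔS = 1950 − 23.2 = 1927 mg/L, so the substrate removal rate is 251 × 1927/1000 = 483.6 kg BOD_L/d.
Net sludge production P_X = 0.2749 × 483.6 = 132.9 kg VSS/d.
R_O = Q·(S₀ − S) − 1.42·P_X = 483.6 − 1.42 × 132.9 = 294.9 kg O₂/d.

R_O ≈ 295 kg O₂/d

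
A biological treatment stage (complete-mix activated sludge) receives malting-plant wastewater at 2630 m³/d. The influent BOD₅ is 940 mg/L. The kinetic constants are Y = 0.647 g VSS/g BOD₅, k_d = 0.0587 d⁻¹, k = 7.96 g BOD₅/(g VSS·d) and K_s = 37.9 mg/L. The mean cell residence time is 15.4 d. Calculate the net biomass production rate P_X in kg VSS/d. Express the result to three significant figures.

From the Monod/SRT balance for a CMAS, S = K_s·(1+k_d θ_c)/[θ_c·(Y k − k_d) − 1] = 37.9 × (1 + 0.0587 × 15.4) / [15.4 × (0.647 × 7.96 − 0.0587) − 1] = 72.16 / 77.41 = 0.9322 mg/L.
Y_obs = Y / (1 + k_d θ_c) = 0.647 / (1 + 0.0587 × 15.4) = 0.647 / 1.904 = 0.3398.
Mass of BOD₅ removed per day: Q(S₀ − S) = 2630 × 939.1 g/m³ = 2470 kg/d.
Net biomass production P_X = Y_obs × Q·(S₀ − S) = 0.3398 × 2470 = 839.3 kg VSS/d.

P_X ≈ 839 kg VSS/d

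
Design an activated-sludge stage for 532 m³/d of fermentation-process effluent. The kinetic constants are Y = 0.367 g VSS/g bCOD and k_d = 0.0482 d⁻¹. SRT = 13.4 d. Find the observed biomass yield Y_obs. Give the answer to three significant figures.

Observed yield with endogenous decay: Y_obs = Y / (1 + k_d·θ_c) = 0.367 / (1 + 0.0482 × 13.4) = 0.367 / 1.646 = 0.2230 g VSS/g bCOD.

Y_obs ≈ 0.223 g VSS/g bCOD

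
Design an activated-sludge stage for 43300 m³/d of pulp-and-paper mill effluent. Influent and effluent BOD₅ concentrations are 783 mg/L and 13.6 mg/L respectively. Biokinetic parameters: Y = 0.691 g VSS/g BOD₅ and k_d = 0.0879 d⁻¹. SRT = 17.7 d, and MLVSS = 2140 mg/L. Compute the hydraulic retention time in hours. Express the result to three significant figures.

Rearranging the biomass balance for a CMAS with decay, V = Y·Q·ΔS·θ_c / [X·(1+k_d θ_c)] = 0.691 × 43300 × (783 − 13.6) × 17.7 / [2140 × (1 + 0.0879 × 17.7)] = 4.07×10^8 / 5469 = 74498 m³.
HRT = V/Q = 74498 m³ / 43300 m³·d⁻¹ = 1.721 d × 24 = 41.29 h.

τ ≈ 41.3 h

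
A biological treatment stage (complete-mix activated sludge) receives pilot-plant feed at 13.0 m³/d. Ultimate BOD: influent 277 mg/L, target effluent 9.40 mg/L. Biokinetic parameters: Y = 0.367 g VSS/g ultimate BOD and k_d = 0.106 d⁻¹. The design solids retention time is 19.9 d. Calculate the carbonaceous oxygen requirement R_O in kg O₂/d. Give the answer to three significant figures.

Observed yield with endogenous decay: Y_obs = Y / (1 + k_d·θ_c) = 0.367 / (1 + 0.106 × 19.9) = 0.367 / 3.109 = 0.1180 g VSS/g ultimate BOD.
Q·(S₀ − S) = 13.0 × (277 − 9.40) × 10⁻³ = 3.479 kg/d removed.
P_X = Y_obs·Q·(S₀ − S) = 0.1180 × 3.479 = 0.4106 kg VSS/d.
Carbonaceous O₂ demand = substrate oxidised − cell-mass equivalent = 3.479 − 1.42 × 0.4106 = 2.896 kg O₂/d.

R_O ≈ 2.90 kg O₂/d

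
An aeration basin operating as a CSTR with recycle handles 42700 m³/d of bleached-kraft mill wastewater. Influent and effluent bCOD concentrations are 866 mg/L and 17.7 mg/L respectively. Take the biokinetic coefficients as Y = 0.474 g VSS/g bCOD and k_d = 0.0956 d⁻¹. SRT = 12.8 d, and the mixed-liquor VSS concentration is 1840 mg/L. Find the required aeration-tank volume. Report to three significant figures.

From the SRT design equation V = Y Q (S₀−S) θ_c / [X (1 + k_d θ_c)] = 0.474 × 42700 × (866 − 17.7) × 12.8 / [1840 × (1 + 0.0956 × 12.8)] = 2.2×10^8 / 4092 = 53713 m³.

V ≈ 53700 m³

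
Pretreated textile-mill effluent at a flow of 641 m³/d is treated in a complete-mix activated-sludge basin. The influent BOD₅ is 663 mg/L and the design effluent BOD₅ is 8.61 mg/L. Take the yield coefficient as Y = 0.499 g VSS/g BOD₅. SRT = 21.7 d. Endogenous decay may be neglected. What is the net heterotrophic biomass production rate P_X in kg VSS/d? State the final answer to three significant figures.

With endogenous decay neglected, the observed yield equals the true yield: Y_obs = Y = 0.499 g VSS/g BOD₅.
Substrate removed = Q·(S₀ − S) = 641 m³/d × (663 − 8.61) g/m³ = 4.19×10^5 g/d = 419.5 kg/d.
Net biomass production P_X = Y_obs × Q·(S₀ − S) = 0.4990 × 419.5 = 209.3 kg VSS/d.

P_X ≈ 209 kg VSS/d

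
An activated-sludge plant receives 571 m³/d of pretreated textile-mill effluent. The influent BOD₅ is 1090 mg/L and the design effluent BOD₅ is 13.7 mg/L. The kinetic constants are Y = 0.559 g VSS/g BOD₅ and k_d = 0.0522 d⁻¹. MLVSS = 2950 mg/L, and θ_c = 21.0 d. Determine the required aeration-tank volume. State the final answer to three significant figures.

V ≈ 1170 m³

Steady-state biomass mass balance: V·X·(1 + k_d·θ_c) = Y·Q·(S₀ − S)·θ_c, so V = 0.559 × 571 × (1090 − 13.7) × 21.0 / [2950 × (1 + 0.0522 × 21.0)] = 7.21×10^6 / 6184 = 1167 m³.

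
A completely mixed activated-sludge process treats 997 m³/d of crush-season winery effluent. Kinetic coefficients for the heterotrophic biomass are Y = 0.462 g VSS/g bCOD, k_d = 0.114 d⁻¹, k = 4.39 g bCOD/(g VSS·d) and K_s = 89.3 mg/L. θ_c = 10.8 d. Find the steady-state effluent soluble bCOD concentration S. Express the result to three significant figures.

S ≈ 10.1 mg/L

From the Monod/SRT balance for a CMAS, S = K_s·(1+k_d θ_c)/[θ_c·(Y k − k_d) − 1] = 89.3 × (1 + 0.114 × 10.8) / [10.8 × (0.462 × 4.39 − 0.114) − 1] = 199.2 / 19.67 = 10.13 mg/L.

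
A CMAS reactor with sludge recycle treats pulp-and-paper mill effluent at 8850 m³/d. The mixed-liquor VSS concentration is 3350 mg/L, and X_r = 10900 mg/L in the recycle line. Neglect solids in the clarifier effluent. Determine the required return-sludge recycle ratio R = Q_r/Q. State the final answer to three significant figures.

R = Q_r/Q = X/(X_r − X) = 3350 / (10900 − 3350) = 0.4437.

R ≈ 0.444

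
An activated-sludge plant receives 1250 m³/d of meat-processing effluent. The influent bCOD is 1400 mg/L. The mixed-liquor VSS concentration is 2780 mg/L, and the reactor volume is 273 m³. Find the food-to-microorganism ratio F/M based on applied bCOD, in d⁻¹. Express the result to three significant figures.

F/M ≈ 2.31 d⁻¹

F/M = Q·S₀ / (V·X) = 1250 × 1400 / (273.0 × 2780) = 2.306 g bCOD·(g VSS·d)⁻¹.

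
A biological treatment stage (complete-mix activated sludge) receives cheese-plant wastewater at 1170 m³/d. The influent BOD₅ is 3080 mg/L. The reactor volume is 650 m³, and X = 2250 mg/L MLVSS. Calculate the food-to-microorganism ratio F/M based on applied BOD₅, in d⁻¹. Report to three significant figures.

Food-to-microorganism ratio F/M = Q S₀ / (V X) = 1170 × 3080 / (650.0 × 2250) = 2.464 d⁻¹.

F/M ≈ 2.46 d⁻¹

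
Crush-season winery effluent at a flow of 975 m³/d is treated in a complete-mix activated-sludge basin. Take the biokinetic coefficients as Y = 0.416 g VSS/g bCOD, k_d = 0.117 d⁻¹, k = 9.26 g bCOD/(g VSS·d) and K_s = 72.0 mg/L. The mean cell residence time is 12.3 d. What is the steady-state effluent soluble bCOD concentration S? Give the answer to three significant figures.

S ≈ 3.91 mg/L

From the Monod/SRT balance for a CMAS, S = K_s·(1+k_d θ_c)/[θ_c·(Y k − k_d) − 1] = 72.0 × (1 + 0.117 × 12.3) / [12.3 × (0.416 × 9.26 − 0.117) − 1] = 175.6 / 44.94 = 3.908 mg/L.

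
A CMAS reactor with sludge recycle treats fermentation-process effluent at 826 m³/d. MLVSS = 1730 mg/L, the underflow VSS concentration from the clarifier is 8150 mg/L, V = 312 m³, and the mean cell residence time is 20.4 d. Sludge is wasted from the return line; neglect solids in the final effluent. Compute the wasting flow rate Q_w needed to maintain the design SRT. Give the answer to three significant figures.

Q_w = (V·X)/(θ_c X_r) = 312.0 × 1730 / (20.4 × 8150) = 3.246 m³/d.

Q_w ≈ 3.25 m³/d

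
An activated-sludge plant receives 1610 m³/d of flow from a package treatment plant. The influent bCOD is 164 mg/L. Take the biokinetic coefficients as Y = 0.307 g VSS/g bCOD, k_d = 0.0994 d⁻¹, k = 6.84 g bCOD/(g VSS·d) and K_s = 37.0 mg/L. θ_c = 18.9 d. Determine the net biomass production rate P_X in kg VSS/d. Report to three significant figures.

For a completely mixed reactor with recycle the Lawrence–McCarty relation gives S = K_s·(1 + k_d·θ_c) / [θ_c·(Y·k − k_d) − 1] = 37.0 × (1 + 0.0994 × 18.9) / [18.9 × (0.307 × 6.84 − 0.0994) − 1] = 106.5 / 36.81 = 2.894 mg/L.
Observed yield with endogenous decay: Y_obs = Y / (1 + k_d·θ_c) = 0.307 / (1 + 0.0994 × 18.9) = 0.307 / 2.879 = 0.1066 g VSS/g bCOD.
ΔS = 164 − 2.89 = 161.1 mg/L, so the substrate removal rate is 1610 × 161.1/1000 = 259.4 kg bCOD/d.
Biomass produced: P_X = Y_obs·Q·ΔS = 0.1066 × 259.4 ≈ 27.66 kg VSS/d.

P_X ≈ 27.7 kg VSS/d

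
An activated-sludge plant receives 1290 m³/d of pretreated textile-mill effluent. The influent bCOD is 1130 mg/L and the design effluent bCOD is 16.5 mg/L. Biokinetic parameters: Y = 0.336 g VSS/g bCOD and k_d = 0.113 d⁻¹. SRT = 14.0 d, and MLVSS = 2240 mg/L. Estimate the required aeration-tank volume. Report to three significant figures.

V ≈ 1170 m³

Steady-state biomass mass balance: V·X·(1 + k_d·θ_c) = Y·Q·(S₀ − S)·θ_c, so V = 0.336 × 1290 × (1130 − 16.5) × 14.0 / [2240 × (1 + 0.113 × 14.0)] = 6.76×10^6 / 5784 = 1168 m³.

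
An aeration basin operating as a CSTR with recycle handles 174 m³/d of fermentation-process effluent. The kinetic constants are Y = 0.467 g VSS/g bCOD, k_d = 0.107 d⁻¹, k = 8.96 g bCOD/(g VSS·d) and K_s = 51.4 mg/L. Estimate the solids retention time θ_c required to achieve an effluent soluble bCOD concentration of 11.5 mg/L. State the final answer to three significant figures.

From 1/θ_c = Y·k·S/(K_s + S) − k_d: Y·k·S/(K_s+S) = 0.467 × 8.96 × 11.5 / (51.4 + 11.5) = 0.7650 d⁻¹.
Then 1/θ_c = μ − k_d = 0.7650 − 0.107 = 0.6580 d⁻¹, giving θ_c = 1.520 d.

θ_c ≈ 1.52 d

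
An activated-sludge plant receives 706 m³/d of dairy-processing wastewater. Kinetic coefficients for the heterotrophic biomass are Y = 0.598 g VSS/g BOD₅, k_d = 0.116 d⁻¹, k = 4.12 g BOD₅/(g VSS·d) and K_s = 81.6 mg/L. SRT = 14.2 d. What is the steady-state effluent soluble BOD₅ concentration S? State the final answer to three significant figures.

S ≈ 6.68 mg/L

For a completely mixed reactor with recycle the Lawrence–McCarty relation gives S = K_s·(1 + k_d·θ_c) / [θ_c·(Y·k − k_d) − 1] = 81.6 × (1 + 0.116 × 14.2) / [14.2 × (0.598 × 4.12 − 0.116) − 1] = 216.0 / 32.34 = 6.680 mg/L.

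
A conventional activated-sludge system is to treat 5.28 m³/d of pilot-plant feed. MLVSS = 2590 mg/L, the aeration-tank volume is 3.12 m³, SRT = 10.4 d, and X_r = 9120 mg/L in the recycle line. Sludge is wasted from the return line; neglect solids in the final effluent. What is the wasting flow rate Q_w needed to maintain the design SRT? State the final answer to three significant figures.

θ_c = V·X/(Q_w·X_r) when wasting from the recycle, so Q_w = V·X/(θ_c·X_r) = 3.120 × 2590 / (10.4 × 9120) = 0.08520 m³/d.

Q_w ≈ 0.0852 m³/d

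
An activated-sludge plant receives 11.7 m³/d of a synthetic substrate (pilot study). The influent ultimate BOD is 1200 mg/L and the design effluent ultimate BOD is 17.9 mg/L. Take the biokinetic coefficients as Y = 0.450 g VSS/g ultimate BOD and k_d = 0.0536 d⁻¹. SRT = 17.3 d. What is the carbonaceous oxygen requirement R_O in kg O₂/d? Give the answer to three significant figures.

Correct the yield for decay: Y_obs = Y/(1 + k_d θ_c) = 0.450 / (1 + 0.0536 × 17.3) = 0.450 / 1.927 = 0.2335.
Mass of ultimate BOD removed per day: Q(S₀ − S) = 11.7 × 1182 g/m³ = 13.83 kg/d.
Net sludge production P_X = 0.2335 × 13.83 = 3.229 kg VSS/d.
R_O = Q·ΔS − 1.42 P_X = 13.83 − 4.586 = 9.245 kg O₂/d.

R_O ≈ 9.24 kg O₂/d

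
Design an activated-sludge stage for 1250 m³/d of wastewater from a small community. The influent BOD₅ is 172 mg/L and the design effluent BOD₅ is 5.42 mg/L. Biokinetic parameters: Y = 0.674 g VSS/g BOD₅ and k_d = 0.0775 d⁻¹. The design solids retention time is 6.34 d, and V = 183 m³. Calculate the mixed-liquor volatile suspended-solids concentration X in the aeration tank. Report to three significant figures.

X ≈ 3260 mg/L

Solving the biomass balance for X: X = Y Q (S₀−S) θ_c / [V (1+k_d θ_c)] = 0.674 × 1250 × (172 − 5.42) × 6.34 / [183 × (1 + 0.0775 × 6.34)] = 3260 mg/L.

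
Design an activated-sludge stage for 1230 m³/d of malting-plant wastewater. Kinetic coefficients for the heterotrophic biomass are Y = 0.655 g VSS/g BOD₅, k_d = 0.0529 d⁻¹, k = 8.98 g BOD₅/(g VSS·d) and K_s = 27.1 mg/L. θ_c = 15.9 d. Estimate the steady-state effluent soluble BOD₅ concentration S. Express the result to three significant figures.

S ≈ 0.544 mg/L

For a completely mixed reactor with recycle the Lawrence–McCarty relation gives S = K_s·(1 + k_d·θ_c) / [θ_c·(Y·k − k_d) − 1] = 27.1 × (1 + 0.0529 × 15.9) / [15.9 × (0.655 × 8.98 − 0.0529) − 1] = 49.89 / 91.68 = 0.5442 mg/L.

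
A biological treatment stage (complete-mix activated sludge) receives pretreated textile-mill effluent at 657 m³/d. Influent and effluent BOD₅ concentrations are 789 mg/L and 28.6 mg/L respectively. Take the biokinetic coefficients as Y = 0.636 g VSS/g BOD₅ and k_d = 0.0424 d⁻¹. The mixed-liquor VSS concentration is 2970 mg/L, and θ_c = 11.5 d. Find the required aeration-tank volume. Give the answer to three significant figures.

From the SRT design equation V = Y Q (S₀−S) θ_c / [X (1 + k_d θ_c)] = 0.636 × 657 × (789 − 28.6) × 11.5 / [2970 × (1 + 0.0424 × 11.5)] = 3.65×10^6 / 4418 = 827.0 m³.

V ≈ 827 m³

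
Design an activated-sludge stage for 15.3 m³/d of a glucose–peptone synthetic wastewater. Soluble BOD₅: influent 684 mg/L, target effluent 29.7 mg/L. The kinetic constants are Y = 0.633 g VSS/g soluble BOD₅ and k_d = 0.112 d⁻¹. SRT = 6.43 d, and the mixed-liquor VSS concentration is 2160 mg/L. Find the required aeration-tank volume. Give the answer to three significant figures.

From the SRT design equation V = Y Q (S₀−S) θ_c / [X (1 + k_d θ_c)] = 0.633 × 15.3 × (684 − 29.7) × 6.43 / [2160 × (1 + 0.112 × 6.43)] = 4.07×10^4 / 3716 = 10.97 m³.

V ≈ 11.0 m³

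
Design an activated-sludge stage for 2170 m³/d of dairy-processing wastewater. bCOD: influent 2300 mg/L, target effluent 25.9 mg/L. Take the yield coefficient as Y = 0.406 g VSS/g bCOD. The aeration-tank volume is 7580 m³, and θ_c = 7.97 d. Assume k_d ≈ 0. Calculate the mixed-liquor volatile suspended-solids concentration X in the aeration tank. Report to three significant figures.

X ≈ 2110 mg/L

X = Y·Q·ΔS·θ_c / V = 0.406 × 2170 × (2300 − 25.9) × 7.97 / 7580 = 2107 mg/L.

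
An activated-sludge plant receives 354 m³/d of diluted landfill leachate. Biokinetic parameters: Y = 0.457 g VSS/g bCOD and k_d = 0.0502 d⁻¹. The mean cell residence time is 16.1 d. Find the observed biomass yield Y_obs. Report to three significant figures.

Y_obs ≈ 0.253 g VSS/g bCOD

Y_obs = Y / (1 + k_d θ_c) = 0.457 / (1 + 0.0502 × 16.1) = 0.457 / 1.808 = 0.2527.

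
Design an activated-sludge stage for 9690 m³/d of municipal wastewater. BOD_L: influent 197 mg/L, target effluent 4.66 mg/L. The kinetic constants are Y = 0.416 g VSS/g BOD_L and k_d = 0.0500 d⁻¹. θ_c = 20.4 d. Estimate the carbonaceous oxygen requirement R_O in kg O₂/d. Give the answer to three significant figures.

R_O ≈ 1320 kg O₂/d

Y_obs = Y / (1 + k_d θ_c) = 0.416 / (1 + 0.0500 × 20.4) = 0.416 / 2.020 = 0.2059.
ΔS = 197 − 4.66 = 192.3 mg/L, so the substrate removal rate is 9690 × 192.3/1000 = 1864 kg BOD_L/d.
Net sludge production P_X = 0.2059 × 1864 = 383.8 kg VSS/d.
Carbonaceous O₂ demand = substrate oxidised − cell-mass equivalent = 1864 − 1.42 × 383.8 = 1319 kg O₂/d.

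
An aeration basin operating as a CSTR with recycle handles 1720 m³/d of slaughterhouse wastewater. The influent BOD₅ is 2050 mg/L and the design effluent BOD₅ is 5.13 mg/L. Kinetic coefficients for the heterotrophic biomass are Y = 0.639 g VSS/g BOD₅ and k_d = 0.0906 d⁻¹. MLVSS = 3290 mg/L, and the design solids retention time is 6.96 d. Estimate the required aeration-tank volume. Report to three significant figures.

Steady-state biomass mass balance: V·X·(1 + k_d·θ_c) = Y·Q·(S₀ − S)·θ_c, so V = 0.639 × 1720 × (2050 − 5.13) × 6.96 / [3290 × (1 + 0.0906 × 6.96)] = 1.56×10^7 / 5365 = 2916 m³.

V ≈ 2920 m³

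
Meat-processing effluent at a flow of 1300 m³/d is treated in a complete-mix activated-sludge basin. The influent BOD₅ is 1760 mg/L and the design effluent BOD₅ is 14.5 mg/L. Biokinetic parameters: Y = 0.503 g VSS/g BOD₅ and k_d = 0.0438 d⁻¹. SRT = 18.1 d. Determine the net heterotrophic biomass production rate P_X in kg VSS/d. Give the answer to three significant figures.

The observed yield is Y_obs = Y/(1 + k_d·θ_c) = 0.503 / (1 + 0.0438 × 18.1) = 0.503 / 1.793 = 0.2806 g VSS per g BOD₅ removed.
ΔS = 1760 − 14.5 = 1746 mg/L, so the substrate removal rate is 1300 × 1746/1000 = 2269 kg BOD₅/d.
Net biomass production P_X = Y_obs × Q·(S₀ − S) = 0.2806 × 2269 = 636.7 kg VSS/d.

P_X ≈ 637 kg VSS/d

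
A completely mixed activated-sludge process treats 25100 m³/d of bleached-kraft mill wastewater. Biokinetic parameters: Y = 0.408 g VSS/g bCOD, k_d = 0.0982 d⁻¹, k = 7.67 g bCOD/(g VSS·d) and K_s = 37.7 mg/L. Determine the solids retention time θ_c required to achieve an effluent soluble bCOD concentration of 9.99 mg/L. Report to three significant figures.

Specific growth rate at S = 9.99 mg/L: μ = YkS/(K_s+S) = 0.408·7.67·9.99/(37.7+9.99) = 0.6555 d⁻¹.
Then 1/θ_c = μ − k_d = 0.6555 − 0.0982 = 0.5573 d⁻¹, giving θ_c = 1.794 d.

θ_c ≈ 1.79 d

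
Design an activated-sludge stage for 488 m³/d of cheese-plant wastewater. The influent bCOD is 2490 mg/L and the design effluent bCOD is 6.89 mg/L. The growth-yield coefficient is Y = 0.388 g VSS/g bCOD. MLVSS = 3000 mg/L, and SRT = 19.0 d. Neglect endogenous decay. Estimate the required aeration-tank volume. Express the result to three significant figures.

With k_d = 0 the design equation reduces to V = Y Q (S₀−S) θ_c / X = 0.388 × 488 × (2490 − 6.89) × 19.0 / 3000 = 2978 m³.

V ≈ 2980 m³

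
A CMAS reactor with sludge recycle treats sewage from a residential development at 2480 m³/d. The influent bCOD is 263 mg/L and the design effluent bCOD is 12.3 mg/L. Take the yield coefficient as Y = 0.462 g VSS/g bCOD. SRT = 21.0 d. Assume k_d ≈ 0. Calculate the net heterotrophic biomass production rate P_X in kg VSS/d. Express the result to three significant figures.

P_X ≈ 287 kg VSS/d

No decay correction is needed, so Y_obs = Y = 0.462.
ΔS = 263 − 12.3 = 250.7 mg/L, so the substrate removal rate is 2480 × 250.7/1000 = 621.7 kg bCOD/d.
Biomass produced: P_X = Y_obs·Q·ΔS = 0.4620 × 621.7 ≈ 287.2 kg VSS/d.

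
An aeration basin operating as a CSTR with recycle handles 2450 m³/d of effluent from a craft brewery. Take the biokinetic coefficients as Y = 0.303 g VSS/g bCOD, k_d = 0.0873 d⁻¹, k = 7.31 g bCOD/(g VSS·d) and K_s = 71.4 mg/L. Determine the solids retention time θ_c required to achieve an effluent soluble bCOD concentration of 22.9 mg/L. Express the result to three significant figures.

θ_c ≈ 2.22 d

At the target effluent, Y k S/(K_s+S) = 0.303×7.31×22.9/94.30 = 0.5379 d⁻¹.
θ_c = 1/(μ − k_d) = 1/(0.5379 − 0.0873) = 1/0.4506 = 2.219 d.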